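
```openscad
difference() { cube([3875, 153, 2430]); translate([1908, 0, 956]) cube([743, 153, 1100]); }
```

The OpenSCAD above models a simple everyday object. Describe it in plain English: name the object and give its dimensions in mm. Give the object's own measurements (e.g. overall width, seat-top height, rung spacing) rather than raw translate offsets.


A wall 3875 mm long (x), 153 mm thick (y), 2430 mm tall, with a rectangular window opening cut through it. The opening is 743 mm wide and 1100 mm tall; its sill is at z = 956 mm and its near (−x) edge is 1908 mm from the wall's −x end. The opening passes through the full wall thickness.


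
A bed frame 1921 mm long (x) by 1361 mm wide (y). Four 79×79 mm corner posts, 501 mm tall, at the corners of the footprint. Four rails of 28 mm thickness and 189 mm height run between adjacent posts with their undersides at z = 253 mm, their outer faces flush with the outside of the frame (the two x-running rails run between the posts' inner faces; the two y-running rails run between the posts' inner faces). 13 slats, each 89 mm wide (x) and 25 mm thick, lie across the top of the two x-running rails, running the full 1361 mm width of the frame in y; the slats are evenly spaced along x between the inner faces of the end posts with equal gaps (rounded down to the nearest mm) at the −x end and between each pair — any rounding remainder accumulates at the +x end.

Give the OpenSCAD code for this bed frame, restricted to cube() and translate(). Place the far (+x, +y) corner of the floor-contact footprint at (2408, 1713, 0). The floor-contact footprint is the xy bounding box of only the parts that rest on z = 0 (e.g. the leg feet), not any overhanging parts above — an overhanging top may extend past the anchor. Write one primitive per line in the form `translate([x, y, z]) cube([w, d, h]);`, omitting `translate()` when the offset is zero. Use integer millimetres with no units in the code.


translate([487, 352, 0]) cube([79, 79, 501]);
translate([487, 1634, 0]) cube([79, 79, 501]);
translate([2329, 352, 0]) cube([79, 79, 501]);
translate([2329, 1634, 0]) cube([79, 79, 501]);
translate([566, 352, 253]) cube([1763, 28, 189]);
translate([566, 1685, 253]) cube([1763, 28, 189]);
translate([487, 431, 253]) cube([28, 1203, 189]);
translate([2380, 431, 253]) cube([28, 1203, 189]);
translate([609, 352, 442]) cube([89, 1361, 25]);
translate([741, 352, 442]) cube([89, 1361, 25]);
translate([873, 352, 442]) cube([89, 1361, 25]);
translate([1005, 352, 442]) cube([89, 1361, 25]);
translate([1137, 352, 442]) cube([89, 1361, 25]);
translate([1269, 352, 442]) cube([89, 1361, 25]);
translate([1401, 352, 442]) cube([89, 1361, 25]);
translate([1533, 352, 442]) cube([89, 1361, 25]);
translate([1665, 352, 442]) cube([89, 1361, 25]);
translate([1797, 352, 442]) cube([89, 1361, 25]);
translate([1929, 352, 442]) cube([89, 1361, 25]);
translate([2061, 352, 442]) cube([89, 1361, 25]);
translate([2193, 352, 442]) cube([89, 1361, 25]);


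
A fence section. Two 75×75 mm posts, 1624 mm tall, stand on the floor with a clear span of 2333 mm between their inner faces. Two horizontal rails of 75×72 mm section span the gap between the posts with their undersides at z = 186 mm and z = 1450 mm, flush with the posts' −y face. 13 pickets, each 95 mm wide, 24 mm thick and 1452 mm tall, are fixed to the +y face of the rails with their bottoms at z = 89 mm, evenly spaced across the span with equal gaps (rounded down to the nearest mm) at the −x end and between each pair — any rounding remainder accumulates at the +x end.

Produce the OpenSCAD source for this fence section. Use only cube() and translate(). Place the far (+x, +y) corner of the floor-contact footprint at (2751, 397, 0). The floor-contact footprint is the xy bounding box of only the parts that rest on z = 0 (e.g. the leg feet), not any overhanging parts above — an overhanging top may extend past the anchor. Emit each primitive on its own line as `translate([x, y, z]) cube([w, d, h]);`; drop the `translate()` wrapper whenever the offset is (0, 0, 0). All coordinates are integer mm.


translate([268, 322, 0]) cube([75, 75, 1624]);
translate([2676, 322, 0]) cube([75, 75, 1624]);
translate([343, 322, 186]) cube([2333, 75, 72]);
translate([343, 322, 1450]) cube([2333, 75, 72]);
translate([421, 397, 89]) cube([95, 24, 1452]);
translate([594, 397, 89]) cube([95, 24, 1452]);
translate([767, 397, 89]) cube([95, 24, 1452]);
translate([940, 397, 89]) cube([95, 24, 1452]);
translate([1113, 397, 89]) cube([95, 24, 1452]);
translate([1286, 397, 89]) cube([95, 24, 1452]);
translate([1459, 397, 89]) cube([95, 24, 1452]);
translate([1632, 397, 89]) cube([95, 24, 1452]);
translate([1805, 397, 89]) cube([95, 24, 1452]);
translate([1978, 397, 89]) cube([95, 24, 1452]);
translate([2151, 397, 89]) cube([95, 24, 1452]);
translate([2324, 397, 89]) cube([95, 24, 1452]);
translate([2497, 397, 89]) cube([95, 24, 1452]);


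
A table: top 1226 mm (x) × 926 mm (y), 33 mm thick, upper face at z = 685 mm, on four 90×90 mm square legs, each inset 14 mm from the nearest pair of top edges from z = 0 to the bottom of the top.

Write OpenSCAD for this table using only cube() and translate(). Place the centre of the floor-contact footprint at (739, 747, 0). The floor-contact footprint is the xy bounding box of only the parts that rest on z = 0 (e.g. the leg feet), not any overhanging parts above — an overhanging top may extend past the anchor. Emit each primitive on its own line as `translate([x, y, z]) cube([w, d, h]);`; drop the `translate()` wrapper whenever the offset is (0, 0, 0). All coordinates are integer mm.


translate([126, 284, 652]) cube([1226, 926, 33]);
translate([140, 298, 0]) cube([90, 90, 652]);
translate([1248, 298, 0]) cube([90, 90, 652]);
translate([140, 1106, 0]) cube([90, 90, 652]);
translate([1248, 1106, 0]) cube([90, 90, 652]);


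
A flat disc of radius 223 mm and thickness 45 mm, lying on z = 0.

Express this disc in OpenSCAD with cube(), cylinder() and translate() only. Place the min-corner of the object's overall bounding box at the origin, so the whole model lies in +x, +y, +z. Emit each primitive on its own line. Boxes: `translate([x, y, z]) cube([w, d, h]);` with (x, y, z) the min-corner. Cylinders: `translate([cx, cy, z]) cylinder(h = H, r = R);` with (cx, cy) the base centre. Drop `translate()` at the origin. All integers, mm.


translate([223, 223, 0]) cylinder(h = 45, r = 223);


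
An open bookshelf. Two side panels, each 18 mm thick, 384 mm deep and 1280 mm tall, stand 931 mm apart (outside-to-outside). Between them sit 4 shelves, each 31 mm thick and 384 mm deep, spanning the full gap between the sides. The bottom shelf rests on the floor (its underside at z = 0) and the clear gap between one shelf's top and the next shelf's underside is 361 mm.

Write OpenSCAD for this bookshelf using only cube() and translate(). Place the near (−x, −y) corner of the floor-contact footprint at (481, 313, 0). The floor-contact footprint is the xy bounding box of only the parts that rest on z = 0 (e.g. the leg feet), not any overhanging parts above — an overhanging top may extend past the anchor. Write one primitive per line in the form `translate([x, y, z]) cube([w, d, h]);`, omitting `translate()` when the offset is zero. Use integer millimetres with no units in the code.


translate([481, 313, 0]) cube([18, 384, 1280]);
translate([1394, 313, 0]) cube([18, 384, 1280]);
translate([499, 313, 0]) cube([895, 384, 31]);
translate([499, 313, 392]) cube([895, 384, 31]);
translate([499, 313, 784]) cube([895, 384, 31]);
translate([499, 313, 1176]) cube([895, 384, 31]);


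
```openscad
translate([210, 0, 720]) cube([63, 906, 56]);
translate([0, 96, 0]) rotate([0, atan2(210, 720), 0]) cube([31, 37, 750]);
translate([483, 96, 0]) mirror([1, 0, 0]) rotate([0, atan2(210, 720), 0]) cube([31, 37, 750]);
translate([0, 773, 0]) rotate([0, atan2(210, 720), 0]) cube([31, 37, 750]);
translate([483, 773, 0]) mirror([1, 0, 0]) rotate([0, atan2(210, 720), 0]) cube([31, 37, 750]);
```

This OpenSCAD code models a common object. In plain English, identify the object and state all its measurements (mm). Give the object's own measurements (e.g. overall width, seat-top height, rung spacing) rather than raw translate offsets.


A sawhorse. A 63×906×56 mm beam (x, y, z) sits on two A-frame leg pairs. Each pair is two raked legs of 31×37 mm section (37 mm along y) splaying symmetrically in x. Each leg rises 720 mm vertically over 210 mm of horizontal reach and is 750 mm long along its own axis. Every leg's outer bottom edge rests on the floor and its outer top edge meets a bottom edge of the beam — the left legs (tilting toward +x) meet the beam's −x bottom edge, the right legs (their mirror images, tilting toward −x) meet its +x bottom edge — so the leg tops tuck under the beam, the beam's underside is 720 mm above the floor, and the feet are 483 mm apart outside-to-outside with the beam centred between them. The two leg pairs are set in 96 mm from either end of the beam.


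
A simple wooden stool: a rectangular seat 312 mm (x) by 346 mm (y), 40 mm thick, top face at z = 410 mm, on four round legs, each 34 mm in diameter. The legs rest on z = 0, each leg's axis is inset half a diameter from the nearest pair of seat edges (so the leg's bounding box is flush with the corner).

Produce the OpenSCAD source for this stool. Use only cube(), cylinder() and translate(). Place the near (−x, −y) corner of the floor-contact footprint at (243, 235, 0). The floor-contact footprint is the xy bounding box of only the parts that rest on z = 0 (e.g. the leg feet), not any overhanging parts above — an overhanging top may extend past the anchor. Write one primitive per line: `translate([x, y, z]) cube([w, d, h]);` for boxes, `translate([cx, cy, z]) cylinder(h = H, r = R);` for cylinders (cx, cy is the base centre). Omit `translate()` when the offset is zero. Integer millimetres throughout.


translate([243, 235, 370]) cube([312, 346, 40]);
translate([260, 252, 0]) cylinder(h = 370, r = 17);
translate([538, 252, 0]) cylinder(h = 370, r = 17);
translate([260, 564, 0]) cylinder(h = 370, r = 17);
translate([538, 564, 0]) cylinder(h = 370, r = 17);


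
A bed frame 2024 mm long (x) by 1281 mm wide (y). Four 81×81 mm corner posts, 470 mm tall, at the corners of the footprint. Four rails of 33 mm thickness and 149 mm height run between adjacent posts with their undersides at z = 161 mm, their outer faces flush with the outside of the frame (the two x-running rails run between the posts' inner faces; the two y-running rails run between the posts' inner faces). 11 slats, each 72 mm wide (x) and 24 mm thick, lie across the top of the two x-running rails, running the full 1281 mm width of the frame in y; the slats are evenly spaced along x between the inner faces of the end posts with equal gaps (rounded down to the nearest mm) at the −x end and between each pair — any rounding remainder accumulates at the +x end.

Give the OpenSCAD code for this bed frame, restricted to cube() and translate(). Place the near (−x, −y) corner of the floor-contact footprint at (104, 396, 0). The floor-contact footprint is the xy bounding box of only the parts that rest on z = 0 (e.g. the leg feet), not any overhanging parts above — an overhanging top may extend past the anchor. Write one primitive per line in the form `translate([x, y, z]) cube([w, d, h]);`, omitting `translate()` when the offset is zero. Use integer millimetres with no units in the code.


// slat z = rail_z + rail_h = 161 + 149 = 310
// slat gap = ⌊(1862 − 11·72) / 12⌋ = 89
translate([104, 396, 0]) cube([81, 81, 470]);
translate([104, 1596, 0]) cube([81, 81, 470]);
translate([2047, 396, 0]) cube([81, 81, 470]);
translate([2047, 1596, 0]) cube([81, 81, 470]);
translate([185, 396, 161]) cube([1862, 33, 149]);
translate([185, 1644, 161]) cube([1862, 33, 149]);
translate([104, 477, 161]) cube([33, 1119, 149]);
translate([2095, 477, 161]) cube([33, 1119, 149]);
translate([274, 396, 310]) cube([72, 1281, 24]);
translate([435, 396, 310]) cube([72, 1281, 24]);
translate([596, 396, 310]) cube([72, 1281, 24]);
translate([757, 396, 310]) cube([72, 1281, 24]);
translate([918, 396, 310]) cube([72, 1281, 24]);
translate([1079, 396, 310]) cube([72, 1281, 24]);
translate([1240, 396, 310]) cube([72, 1281, 24]);
translate([1401, 396, 310]) cube([72, 1281, 24]);
translate([1562, 396, 310]) cube([72, 1281, 24]);
translate([1723, 396, 310]) cube([72, 1281, 24]);
translate([1884, 396, 310]) cube([72, 1281, 24]);


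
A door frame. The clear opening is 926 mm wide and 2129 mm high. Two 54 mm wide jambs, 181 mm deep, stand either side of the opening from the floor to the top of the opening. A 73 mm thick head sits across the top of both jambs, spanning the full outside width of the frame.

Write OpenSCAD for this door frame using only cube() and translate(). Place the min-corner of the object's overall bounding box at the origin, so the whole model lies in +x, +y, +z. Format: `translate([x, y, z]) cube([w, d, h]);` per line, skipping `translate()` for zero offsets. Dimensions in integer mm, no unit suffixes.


cube([54, 181, 2129]);
translate([980, 0, 0]) cube([54, 181, 2129]);
translate([0, 0, 2129]) cube([1034, 181, 73]);


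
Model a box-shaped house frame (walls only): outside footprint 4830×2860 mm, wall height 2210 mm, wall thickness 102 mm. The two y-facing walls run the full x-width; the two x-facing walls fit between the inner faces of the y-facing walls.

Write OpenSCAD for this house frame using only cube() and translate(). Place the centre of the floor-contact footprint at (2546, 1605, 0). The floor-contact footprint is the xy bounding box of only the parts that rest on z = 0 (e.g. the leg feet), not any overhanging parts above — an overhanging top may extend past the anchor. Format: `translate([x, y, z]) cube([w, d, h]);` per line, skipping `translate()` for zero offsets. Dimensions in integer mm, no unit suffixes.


translate([131, 175, 0]) cube([4830, 102, 2210]);
translate([131, 2933, 0]) cube([4830, 102, 2210]);
translate([131, 277, 0]) cube([102, 2656, 2210]);
translate([4859, 277, 0]) cube([102, 2656, 2210]);


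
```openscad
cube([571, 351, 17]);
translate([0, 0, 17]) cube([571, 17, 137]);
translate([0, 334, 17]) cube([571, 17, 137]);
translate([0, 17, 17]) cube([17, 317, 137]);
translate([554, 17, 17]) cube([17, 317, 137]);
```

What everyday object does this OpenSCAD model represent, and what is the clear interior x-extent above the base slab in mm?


An open box. The internal width is 537 mm.

A 571×351 base slab with four walls standing on it — an open box. The base is 571 mm wide and the walls are 17 mm thick, so the internal width is 571 − 2 × 17 = 537 mm.


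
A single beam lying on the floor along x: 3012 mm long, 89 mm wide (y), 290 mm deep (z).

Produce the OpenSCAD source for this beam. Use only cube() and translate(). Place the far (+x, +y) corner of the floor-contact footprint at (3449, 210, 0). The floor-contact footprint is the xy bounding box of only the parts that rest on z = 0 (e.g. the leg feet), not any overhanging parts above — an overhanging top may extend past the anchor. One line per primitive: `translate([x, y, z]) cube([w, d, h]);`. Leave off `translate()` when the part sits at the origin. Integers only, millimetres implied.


translate([437, 121, 0]) cube([3012, 89, 290]);


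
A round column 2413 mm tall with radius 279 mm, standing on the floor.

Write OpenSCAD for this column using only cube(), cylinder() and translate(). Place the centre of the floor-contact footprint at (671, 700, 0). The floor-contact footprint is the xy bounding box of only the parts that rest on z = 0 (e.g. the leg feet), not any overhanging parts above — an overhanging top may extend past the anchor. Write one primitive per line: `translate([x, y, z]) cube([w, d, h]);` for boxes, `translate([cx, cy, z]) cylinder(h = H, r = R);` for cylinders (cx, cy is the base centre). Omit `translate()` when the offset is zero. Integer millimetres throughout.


translate([671, 700, 0]) cylinder(h = 2413, r = 279);


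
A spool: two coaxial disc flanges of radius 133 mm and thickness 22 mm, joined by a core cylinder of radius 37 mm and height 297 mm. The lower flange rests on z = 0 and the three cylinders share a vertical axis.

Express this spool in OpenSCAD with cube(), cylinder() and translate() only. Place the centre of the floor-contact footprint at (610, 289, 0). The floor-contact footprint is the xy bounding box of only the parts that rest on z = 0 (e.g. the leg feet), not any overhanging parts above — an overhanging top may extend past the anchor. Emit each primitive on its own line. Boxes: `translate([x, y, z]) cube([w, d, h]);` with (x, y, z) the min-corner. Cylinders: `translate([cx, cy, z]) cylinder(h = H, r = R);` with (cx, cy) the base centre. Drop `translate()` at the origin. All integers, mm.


translate([610, 289, 0]) cylinder(h = 22, r = 133);
translate([610, 289, 22]) cylinder(h = 297, r = 37);
translate([610, 289, 319]) cylinder(h = 22, r = 133);


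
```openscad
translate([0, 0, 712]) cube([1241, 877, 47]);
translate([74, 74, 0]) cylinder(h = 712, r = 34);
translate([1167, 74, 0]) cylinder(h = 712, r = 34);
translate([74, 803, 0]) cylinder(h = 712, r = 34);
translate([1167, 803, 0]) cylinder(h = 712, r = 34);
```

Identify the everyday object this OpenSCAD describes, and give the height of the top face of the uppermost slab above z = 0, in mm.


A table. The table height is 759 mm.

A 1241×877×47 slab sits at z = 712 on four Ø68 mm round legs — a table. The top surface is at 712 + 47 = 759 mm.


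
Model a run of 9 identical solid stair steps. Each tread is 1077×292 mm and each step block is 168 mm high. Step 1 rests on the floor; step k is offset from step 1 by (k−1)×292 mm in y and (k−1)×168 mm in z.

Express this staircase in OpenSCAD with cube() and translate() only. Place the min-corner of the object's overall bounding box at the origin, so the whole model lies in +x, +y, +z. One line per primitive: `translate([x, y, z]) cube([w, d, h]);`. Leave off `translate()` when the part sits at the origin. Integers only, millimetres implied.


cube([1077, 292, 168]);
translate([0, 292, 168]) cube([1077, 292, 168]);
translate([0, 584, 336]) cube([1077, 292, 168]);
translate([0, 876, 504]) cube([1077, 292, 168]);
translate([0, 1168, 672]) cube([1077, 292, 168]);
translate([0, 1460, 840]) cube([1077, 292, 168]);
translate([0, 1752, 1008]) cube([1077, 292, 168]);
translate([0, 2044, 1176]) cube([1077, 292, 168]);
translate([0, 2336, 1344]) cube([1077, 292, 168]);


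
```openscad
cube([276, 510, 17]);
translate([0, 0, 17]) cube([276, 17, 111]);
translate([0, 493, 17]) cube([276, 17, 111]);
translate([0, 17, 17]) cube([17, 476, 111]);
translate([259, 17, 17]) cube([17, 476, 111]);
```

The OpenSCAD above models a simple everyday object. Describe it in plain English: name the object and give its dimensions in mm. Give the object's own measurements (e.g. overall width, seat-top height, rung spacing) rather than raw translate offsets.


An open-topped rectangular box: outside dimensions 276×510×128 mm, with a uniform wall and base thickness of 17 mm. The base is a full 276×510 slab on the floor; four walls sit on top of the base. The front and back walls (the −y and +y sides) span the full width; the two side walls fit between them.


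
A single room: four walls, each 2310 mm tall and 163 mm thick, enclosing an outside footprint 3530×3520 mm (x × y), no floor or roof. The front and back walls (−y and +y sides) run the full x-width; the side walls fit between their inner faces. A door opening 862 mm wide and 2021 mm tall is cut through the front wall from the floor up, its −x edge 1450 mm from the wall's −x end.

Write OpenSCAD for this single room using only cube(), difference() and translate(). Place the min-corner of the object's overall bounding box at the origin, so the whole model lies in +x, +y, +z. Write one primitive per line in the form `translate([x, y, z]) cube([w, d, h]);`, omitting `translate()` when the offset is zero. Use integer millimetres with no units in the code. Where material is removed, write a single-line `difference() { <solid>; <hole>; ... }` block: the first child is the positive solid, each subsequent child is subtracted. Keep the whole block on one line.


difference() { cube([3530, 163, 2310]); translate([1450, 0, 0]) cube([862, 163, 2021]); }
translate([0, 3357, 0]) cube([3530, 163, 2310]);
translate([0, 163, 0]) cube([163, 3194, 2310]);
translate([3367, 163, 0]) cube([163, 3194, 2310]);


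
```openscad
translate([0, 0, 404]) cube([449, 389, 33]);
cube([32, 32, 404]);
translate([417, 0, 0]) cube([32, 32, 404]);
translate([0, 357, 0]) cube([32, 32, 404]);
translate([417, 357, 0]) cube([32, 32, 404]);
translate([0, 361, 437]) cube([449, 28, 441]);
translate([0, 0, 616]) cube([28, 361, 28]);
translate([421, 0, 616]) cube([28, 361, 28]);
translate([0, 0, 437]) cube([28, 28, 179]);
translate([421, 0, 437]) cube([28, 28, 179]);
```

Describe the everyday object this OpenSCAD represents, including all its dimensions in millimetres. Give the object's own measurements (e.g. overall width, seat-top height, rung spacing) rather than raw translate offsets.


A chair. The seat is a 449×389×33 mm slab with its top at z = 437 mm, on four 32×32 mm corner legs (flush with the seat edges, standing on z = 0). A flat backrest 28 mm thick, 441 mm tall, spans the full seat width and rises from the seat top along its +y edge, rear face flush with the rear of the seat. Two armrests of 28×28 mm section run along each side from the seat's front edge to the front of the backrest, top faces 207 mm above the seat top and outer faces flush with the seat's x-edges; a 28×28 mm post under the front of each armrest stands on the seat at the front corner.


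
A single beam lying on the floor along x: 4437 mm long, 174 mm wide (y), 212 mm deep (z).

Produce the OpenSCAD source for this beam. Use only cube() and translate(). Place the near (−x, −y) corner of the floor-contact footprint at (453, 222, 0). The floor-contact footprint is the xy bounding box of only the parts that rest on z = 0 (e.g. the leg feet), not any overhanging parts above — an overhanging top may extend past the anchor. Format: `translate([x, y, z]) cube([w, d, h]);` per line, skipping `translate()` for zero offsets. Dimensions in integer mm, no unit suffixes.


translate([453, 222, 0]) cube([4437, 174, 212]);


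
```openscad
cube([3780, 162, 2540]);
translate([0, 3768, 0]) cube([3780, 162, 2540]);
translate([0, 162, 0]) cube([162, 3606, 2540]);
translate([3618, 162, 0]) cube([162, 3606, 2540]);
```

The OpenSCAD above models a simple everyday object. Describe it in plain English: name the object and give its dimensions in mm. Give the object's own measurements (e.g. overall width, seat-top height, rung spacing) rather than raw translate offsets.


The wall frame of a small rectangular building: four walls, each 2540 mm tall and 162 mm thick, enclosing a footprint 3780 mm (x) by 3930 mm (y) outside-to-outside, with no floor or roof. The front and back walls (the −y and +y sides) span the full width; the two side walls fit between them.


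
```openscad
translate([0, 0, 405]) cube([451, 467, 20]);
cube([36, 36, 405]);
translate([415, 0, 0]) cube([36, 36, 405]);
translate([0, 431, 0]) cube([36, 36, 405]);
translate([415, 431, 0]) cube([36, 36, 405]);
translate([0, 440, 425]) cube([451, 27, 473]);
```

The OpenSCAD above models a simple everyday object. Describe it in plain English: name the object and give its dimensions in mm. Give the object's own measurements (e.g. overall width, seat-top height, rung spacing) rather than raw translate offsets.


A chair. The seat is a 451×467×20 mm slab with its top at z = 425 mm, on four 36×36 mm corner legs (flush with the seat edges, standing on z = 0). A flat backrest 27 mm thick, 473 mm tall, spans the full seat width and rises from the seat top along its +y edge, rear face flush with the rear of the seat.


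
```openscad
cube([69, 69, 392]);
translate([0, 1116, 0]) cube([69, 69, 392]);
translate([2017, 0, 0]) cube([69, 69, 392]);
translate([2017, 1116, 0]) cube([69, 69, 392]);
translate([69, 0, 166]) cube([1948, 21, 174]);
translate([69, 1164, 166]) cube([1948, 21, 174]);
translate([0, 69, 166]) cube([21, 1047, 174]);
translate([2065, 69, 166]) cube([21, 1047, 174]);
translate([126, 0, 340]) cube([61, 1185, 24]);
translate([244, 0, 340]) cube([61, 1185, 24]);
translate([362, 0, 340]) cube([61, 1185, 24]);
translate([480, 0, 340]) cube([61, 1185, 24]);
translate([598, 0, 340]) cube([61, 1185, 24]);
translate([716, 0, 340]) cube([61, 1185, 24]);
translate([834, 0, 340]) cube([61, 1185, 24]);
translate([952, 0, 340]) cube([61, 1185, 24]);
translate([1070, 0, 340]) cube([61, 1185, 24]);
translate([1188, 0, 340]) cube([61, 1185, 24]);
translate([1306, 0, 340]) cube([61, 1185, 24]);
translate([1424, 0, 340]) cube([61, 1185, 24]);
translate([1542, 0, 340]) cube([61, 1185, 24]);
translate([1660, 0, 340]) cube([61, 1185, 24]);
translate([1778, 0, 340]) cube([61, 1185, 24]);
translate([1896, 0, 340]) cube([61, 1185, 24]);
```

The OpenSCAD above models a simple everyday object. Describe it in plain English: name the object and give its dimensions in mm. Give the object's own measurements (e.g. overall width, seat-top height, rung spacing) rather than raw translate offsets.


A bed frame 2086 mm long (x) by 1185 mm wide (y). Four 69×69 mm corner posts, 392 mm tall, at the corners of the footprint. Four rails of 21 mm thickness and 174 mm height run between adjacent posts with their undersides at z = 166 mm, their outer faces flush with the outside of the frame (the two x-running rails run between the posts' inner faces; the two y-running rails run between the posts' inner faces). 16 slats, each 61 mm wide (x) and 24 mm thick, lie across the top of the two x-running rails, running the full 1185 mm width of the frame in y; along x they sit between the end posts with a 57 mm gap after the −x posts and between neighbouring slats, leaving 60 mm before the +x posts.


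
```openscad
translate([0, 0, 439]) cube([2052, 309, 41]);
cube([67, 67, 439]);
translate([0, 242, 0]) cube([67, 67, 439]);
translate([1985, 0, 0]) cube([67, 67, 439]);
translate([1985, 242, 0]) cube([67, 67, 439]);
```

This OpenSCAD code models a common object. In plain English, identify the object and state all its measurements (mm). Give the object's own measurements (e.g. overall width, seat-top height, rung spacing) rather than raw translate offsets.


A long wooden bench with a 2052 mm (x) × 309 mm (y) seat, 41 mm thick, its top surface 480 mm above the floor. Four 67 mm square legs at the seat corners, flush with the edges, run from z = 0 to the seat underside.


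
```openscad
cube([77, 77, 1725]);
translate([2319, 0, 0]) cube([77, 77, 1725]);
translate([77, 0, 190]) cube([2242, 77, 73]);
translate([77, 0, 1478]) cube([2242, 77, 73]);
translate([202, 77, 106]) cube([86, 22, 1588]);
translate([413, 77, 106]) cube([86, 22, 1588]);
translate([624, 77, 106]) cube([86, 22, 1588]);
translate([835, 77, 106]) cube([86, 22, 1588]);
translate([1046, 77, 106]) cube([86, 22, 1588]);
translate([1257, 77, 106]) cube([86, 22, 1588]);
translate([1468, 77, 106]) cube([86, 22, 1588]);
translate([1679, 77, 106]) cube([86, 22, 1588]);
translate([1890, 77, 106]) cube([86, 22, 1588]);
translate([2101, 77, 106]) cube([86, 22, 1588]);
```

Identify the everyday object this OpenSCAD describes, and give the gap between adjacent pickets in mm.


A fence section. The picket gap is 125 mm.

Two posts, two rails, 10 pickets — a fence section. Span 2242 mm holds 10 pickets of 86 mm with 11 equal gaps: ⌊(2242 − 10·86) / 11⌋ = 125 mm.


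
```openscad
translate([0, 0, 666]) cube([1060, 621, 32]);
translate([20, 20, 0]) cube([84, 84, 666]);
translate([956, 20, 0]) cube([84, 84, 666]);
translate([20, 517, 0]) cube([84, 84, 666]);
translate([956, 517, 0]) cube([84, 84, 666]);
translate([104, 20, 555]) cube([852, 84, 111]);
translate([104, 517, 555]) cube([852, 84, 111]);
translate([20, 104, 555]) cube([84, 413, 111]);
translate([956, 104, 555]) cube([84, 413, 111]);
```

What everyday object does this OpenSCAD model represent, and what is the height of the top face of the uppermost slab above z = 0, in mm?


A table. The table height is 698 mm.

A 1060×621×32 slab sits at z = 666 on four 84 mm square posts — a table. The top surface is at 666 + 32 = 698 mm.


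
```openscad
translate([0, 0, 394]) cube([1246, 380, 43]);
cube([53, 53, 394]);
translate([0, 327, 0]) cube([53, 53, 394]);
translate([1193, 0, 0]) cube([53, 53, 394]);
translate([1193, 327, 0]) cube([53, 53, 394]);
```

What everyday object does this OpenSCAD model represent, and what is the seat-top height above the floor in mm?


A bench. The seat-top height is 437 mm.

A long slab on four corner posts — a bench. The slab sits at z = 394 with thickness 43, so the top is 394 + 43 = 437 mm.


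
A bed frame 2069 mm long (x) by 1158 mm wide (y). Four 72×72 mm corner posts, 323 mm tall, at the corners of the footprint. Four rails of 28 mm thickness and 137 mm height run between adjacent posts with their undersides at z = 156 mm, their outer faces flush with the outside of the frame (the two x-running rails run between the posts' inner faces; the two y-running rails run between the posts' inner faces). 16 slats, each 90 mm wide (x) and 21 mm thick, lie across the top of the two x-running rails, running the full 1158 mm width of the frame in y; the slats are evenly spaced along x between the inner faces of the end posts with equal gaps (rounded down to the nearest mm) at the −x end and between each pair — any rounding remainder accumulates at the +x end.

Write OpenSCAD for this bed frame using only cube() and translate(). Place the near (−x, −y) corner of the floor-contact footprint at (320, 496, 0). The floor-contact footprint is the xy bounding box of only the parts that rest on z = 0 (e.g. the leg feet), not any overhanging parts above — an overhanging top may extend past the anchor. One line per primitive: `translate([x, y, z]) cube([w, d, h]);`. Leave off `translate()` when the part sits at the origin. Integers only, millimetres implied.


// slat z = rail_z + rail_h = 156 + 137 = 293
// slat gap = ⌊(1925 − 16·90) / 17⌋ = 28
translate([320, 496, 0]) cube([72, 72, 323]);
translate([320, 1582, 0]) cube([72, 72, 323]);
translate([2317, 496, 0]) cube([72, 72, 323]);
translate([2317, 1582, 0]) cube([72, 72, 323]);
translate([392, 496, 156]) cube([1925, 28, 137]);
translate([392, 1626, 156]) cube([1925, 28, 137]);
translate([320, 568, 156]) cube([28, 1014, 137]);
translate([2361, 568, 156]) cube([28, 1014, 137]);
translate([420, 496, 293]) cube([90, 1158, 21]);
translate([538, 496, 293]) cube([90, 1158, 21]);
translate([656, 496, 293]) cube([90, 1158, 21]);
translate([774, 496, 293]) cube([90, 1158, 21]);
translate([892, 496, 293]) cube([90, 1158, 21]);
translate([1010, 496, 293]) cube([90, 1158, 21]);
translate([1128, 496, 293]) cube([90, 1158, 21]);
translate([1246, 496, 293]) cube([90, 1158, 21]);
translate([1364, 496, 293]) cube([90, 1158, 21]);
translate([1482, 496, 293]) cube([90, 1158, 21]);
translate([1600, 496, 293]) cube([90, 1158, 21]);
translate([1718, 496, 293]) cube([90, 1158, 21]);
translate([1836, 496, 293]) cube([90, 1158, 21]);
translate([1954, 496, 293]) cube([90, 1158, 21]);
translate([2072, 496, 293]) cube([90, 1158, 21]);
translate([2190, 496, 293]) cube([90, 1158, 21]);


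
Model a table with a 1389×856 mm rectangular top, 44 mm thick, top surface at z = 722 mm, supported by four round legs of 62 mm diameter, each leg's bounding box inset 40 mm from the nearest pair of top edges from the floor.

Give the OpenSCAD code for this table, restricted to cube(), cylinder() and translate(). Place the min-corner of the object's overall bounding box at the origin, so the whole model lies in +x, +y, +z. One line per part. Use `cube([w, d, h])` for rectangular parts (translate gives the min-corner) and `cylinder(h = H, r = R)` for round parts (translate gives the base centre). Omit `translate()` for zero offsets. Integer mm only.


// leg_h = 722 - 44 = 678
translate([0, 0, 678]) cube([1389, 856, 44]);
translate([71, 71, 0]) cylinder(h = 678, r = 31);
translate([1318, 71, 0]) cylinder(h = 678, r = 31);
translate([71, 785, 0]) cylinder(h = 678, r = 31);
translate([1318, 785, 0]) cylinder(h = 678, r = 31);


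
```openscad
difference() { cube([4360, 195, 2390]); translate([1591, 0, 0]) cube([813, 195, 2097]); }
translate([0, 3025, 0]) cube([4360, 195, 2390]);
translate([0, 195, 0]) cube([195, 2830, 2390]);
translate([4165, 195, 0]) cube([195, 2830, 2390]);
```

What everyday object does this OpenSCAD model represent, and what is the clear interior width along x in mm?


A single room. The interior width is 3970 mm.

Four walls enclosing a rectangle with a door in the front wall — a room. Outside width 4360 minus two 195 mm walls gives 3970 mm.


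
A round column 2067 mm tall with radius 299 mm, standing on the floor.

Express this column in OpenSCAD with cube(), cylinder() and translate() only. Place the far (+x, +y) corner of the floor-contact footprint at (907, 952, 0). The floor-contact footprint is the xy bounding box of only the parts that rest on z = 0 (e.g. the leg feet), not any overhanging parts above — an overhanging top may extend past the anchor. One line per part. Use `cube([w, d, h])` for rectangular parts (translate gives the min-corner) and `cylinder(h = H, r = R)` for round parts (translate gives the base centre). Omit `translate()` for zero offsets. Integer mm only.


translate([608, 653, 0]) cylinder(h = 2067, r = 299);


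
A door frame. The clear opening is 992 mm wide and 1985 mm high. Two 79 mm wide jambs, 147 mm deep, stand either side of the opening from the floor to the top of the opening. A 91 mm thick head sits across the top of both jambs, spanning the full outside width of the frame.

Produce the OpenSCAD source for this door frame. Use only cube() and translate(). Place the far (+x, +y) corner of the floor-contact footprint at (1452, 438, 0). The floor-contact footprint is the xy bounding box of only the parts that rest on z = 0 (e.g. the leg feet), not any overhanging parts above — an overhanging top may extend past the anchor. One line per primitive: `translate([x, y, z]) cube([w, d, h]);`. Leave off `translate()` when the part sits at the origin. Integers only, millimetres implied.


translate([302, 291, 0]) cube([79, 147, 1985]);
translate([1373, 291, 0]) cube([79, 147, 1985]);
translate([302, 291, 1985]) cube([1150, 147, 91]);


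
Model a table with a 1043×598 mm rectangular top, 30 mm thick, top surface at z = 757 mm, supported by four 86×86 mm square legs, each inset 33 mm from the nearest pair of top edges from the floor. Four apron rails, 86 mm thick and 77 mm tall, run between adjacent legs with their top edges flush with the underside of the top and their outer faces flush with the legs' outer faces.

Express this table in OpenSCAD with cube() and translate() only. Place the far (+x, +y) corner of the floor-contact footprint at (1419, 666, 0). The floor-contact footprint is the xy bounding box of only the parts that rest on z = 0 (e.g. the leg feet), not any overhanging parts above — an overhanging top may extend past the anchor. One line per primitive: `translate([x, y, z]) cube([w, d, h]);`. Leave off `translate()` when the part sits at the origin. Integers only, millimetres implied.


translate([409, 101, 727]) cube([1043, 598, 30]);
translate([442, 134, 0]) cube([86, 86, 727]);
translate([1333, 134, 0]) cube([86, 86, 727]);
translate([442, 580, 0]) cube([86, 86, 727]);
translate([1333, 580, 0]) cube([86, 86, 727]);
translate([528, 134, 650]) cube([805, 86, 77]);
translate([528, 580, 650]) cube([805, 86, 77]);
translate([442, 220, 650]) cube([86, 360, 77]);
translate([1333, 220, 650]) cube([86, 360, 77]);


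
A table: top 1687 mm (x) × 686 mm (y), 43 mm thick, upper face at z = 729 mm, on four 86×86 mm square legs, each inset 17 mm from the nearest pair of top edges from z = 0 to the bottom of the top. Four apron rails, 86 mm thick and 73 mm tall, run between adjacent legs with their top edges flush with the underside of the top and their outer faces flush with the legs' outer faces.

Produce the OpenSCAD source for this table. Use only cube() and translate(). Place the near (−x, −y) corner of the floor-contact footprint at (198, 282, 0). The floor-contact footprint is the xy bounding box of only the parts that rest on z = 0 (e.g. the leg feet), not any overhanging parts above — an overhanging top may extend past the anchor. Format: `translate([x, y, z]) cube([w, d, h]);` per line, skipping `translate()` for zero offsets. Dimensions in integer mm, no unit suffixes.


translate([181, 265, 686]) cube([1687, 686, 43]);
translate([198, 282, 0]) cube([86, 86, 686]);
translate([1765, 282, 0]) cube([86, 86, 686]);
translate([198, 848, 0]) cube([86, 86, 686]);
translate([1765, 848, 0]) cube([86, 86, 686]);
translate([284, 282, 613]) cube([1481, 86, 73]);
translate([284, 848, 613]) cube([1481, 86, 73]);
translate([198, 368, 613]) cube([86, 480, 73]);
translate([1765, 368, 613]) cube([86, 480, 73]);


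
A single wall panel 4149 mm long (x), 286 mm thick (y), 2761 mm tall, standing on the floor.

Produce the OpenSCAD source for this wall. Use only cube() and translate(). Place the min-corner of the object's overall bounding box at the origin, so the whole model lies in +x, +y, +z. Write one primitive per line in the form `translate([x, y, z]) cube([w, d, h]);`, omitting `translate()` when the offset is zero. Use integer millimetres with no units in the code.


cube([4149, 286, 2761]);


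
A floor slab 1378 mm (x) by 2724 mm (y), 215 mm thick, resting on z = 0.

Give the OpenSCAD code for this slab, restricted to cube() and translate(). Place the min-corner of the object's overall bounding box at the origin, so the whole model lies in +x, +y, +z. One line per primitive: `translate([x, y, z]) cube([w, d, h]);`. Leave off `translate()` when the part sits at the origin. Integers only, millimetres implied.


cube([1378, 2724, 215]);


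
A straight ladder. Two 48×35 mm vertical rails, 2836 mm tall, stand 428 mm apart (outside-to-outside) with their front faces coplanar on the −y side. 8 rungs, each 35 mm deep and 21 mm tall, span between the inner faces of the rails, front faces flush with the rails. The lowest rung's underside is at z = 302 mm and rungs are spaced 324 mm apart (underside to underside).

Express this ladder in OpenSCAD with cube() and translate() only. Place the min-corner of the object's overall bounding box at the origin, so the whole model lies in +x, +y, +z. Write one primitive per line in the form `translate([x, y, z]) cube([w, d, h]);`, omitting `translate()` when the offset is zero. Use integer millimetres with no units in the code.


cube([48, 35, 2836]);
translate([380, 0, 0]) cube([48, 35, 2836]);
translate([48, 0, 302]) cube([332, 35, 21]);
translate([48, 0, 626]) cube([332, 35, 21]);
translate([48, 0, 950]) cube([332, 35, 21]);
translate([48, 0, 1274]) cube([332, 35, 21]);
translate([48, 0, 1598]) cube([332, 35, 21]);
translate([48, 0, 1922]) cube([332, 35, 21]);
translate([48, 0, 2246]) cube([332, 35, 21]);
translate([48, 0, 2570]) cube([332, 35, 21]);


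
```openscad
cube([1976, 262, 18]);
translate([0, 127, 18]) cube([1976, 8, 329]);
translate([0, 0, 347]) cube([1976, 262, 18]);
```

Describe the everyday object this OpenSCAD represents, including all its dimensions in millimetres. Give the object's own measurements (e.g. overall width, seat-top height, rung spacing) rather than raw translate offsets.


An I-beam lying along x, 1976 mm long. Overall section height 365 mm. Two flanges 262 mm wide (y) and 18 mm thick, one on the floor and one at the top; a web 8 mm thick runs between them, centred on the flange width.


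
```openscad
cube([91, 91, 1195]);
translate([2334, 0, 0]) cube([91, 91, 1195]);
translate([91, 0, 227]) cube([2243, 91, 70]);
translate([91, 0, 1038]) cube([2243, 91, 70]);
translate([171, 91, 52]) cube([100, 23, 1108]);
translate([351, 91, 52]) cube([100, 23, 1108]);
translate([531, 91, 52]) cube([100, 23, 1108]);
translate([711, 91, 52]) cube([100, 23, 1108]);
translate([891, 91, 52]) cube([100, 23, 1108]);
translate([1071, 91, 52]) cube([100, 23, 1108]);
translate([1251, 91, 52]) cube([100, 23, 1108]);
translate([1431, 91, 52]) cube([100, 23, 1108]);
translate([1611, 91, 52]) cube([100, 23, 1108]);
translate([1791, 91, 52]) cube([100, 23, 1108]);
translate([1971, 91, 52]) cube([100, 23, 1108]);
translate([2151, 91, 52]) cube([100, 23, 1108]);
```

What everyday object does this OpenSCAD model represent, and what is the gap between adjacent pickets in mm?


A fence section. The picket gap is 80 mm.

Two posts, two rails, 12 pickets — a fence section. Span 2243 mm holds 12 pickets of 100 mm with 13 equal gaps: ⌊(2243 − 12·100) / 13⌋ = 80 mm.
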